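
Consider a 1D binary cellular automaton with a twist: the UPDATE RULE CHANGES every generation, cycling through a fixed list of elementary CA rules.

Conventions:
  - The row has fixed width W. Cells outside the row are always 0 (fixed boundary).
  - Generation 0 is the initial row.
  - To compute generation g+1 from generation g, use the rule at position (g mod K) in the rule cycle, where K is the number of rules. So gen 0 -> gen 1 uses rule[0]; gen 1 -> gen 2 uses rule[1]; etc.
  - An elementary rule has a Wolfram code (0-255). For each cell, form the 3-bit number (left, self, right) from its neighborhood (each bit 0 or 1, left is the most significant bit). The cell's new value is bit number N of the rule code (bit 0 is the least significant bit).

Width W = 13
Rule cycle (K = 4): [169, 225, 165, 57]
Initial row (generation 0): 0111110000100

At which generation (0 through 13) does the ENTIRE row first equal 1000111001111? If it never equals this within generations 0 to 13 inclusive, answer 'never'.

Gen 0: 0111110000100
Gen 1 (rule 169): 0111100110001
Gen 2 (rule 225): 0011100010100
Gen 3 (rule 165): 1001001011101
Gen 4 (rule 57): 0100100110010
Gen 5 (rule 169): 0000000100000
Gen 6 (rule 225): 1111110001111
Gen 7 (rule 165): 0111100100110
Gen 8 (rule 57): 0100010010101
Gen 9 (rule 169): 0001000001010
Gen 10 (rule 225): 1100011100100
Gen 11 (rule 165): 0001001000101
Gen 12 (rule 57): 1100100110010
Gen 13 (rule 169): 1000000100000

Answer: never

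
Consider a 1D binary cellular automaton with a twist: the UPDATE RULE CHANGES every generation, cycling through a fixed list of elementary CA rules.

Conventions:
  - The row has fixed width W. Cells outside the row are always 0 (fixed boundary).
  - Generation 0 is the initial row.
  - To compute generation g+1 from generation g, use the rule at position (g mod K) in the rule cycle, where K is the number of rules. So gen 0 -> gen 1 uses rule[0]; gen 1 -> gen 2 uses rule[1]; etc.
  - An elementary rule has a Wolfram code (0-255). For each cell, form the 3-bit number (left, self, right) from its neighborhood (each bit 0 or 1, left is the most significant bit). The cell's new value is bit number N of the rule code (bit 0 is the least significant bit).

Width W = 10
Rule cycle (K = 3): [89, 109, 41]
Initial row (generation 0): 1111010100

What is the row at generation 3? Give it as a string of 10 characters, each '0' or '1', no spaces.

Gen 0: 1111010100
Gen 1 (rule 89): 1001000011
Gen 2 (rule 109): 1001011011
Gen 3 (rule 41): 0000110110

Answer: 0000110110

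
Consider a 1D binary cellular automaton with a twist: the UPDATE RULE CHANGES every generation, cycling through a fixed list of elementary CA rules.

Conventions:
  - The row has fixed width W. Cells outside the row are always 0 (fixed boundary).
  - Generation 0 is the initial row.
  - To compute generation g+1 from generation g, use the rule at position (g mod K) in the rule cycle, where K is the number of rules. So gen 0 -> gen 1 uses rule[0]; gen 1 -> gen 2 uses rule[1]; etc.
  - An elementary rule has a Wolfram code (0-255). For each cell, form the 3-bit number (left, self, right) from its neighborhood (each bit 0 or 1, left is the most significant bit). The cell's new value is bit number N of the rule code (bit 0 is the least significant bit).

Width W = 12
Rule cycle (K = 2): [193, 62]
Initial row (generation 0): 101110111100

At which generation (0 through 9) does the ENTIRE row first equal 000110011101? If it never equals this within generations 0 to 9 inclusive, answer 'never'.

Gen 0: 101110111100
Gen 1 (rule 193): 000110011101
Gen 2 (rule 62): 001101110011
Gen 3 (rule 193): 100100110001
Gen 4 (rule 62): 111111101011
Gen 5 (rule 193): 011111100001
Gen 6 (rule 62): 110000010011
Gen 7 (rule 193): 010111000001
Gen 8 (rule 62): 111100100011
Gen 9 (rule 193): 011100001001

Answer: 1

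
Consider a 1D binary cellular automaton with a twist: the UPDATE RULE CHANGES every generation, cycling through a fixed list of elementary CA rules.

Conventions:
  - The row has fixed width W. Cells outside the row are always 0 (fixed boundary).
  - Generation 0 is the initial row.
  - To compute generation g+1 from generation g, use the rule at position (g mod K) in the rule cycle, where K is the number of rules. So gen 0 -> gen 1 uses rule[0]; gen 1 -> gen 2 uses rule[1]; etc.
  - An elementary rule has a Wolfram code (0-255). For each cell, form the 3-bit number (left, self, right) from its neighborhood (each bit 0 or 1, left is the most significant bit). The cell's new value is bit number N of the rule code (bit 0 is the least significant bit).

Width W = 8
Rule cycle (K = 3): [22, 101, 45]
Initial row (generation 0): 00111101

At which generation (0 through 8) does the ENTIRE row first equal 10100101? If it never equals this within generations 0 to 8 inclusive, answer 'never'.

Gen 0: 00111101
Gen 1 (rule 22): 01000001
Gen 2 (rule 101): 01011101
Gen 3 (rule 45): 01110011
Gen 4 (rule 22): 10001100
Gen 5 (rule 101): 10100101
Gen 6 (rule 45): 11100111
Gen 7 (rule 22): 00011000
Gen 8 (rule 101): 11001011

Answer: 5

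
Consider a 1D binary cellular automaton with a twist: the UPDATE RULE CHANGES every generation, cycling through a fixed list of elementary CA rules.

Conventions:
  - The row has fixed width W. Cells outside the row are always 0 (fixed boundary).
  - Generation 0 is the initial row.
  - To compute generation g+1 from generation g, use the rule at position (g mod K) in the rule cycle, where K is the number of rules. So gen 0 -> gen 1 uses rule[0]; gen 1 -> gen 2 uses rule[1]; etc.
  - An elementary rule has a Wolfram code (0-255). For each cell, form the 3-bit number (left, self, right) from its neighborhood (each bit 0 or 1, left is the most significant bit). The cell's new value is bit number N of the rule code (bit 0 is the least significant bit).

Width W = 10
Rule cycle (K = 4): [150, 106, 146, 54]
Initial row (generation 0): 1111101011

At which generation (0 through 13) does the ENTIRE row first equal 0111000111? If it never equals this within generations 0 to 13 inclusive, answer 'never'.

Answer: 8

Derivation:
Gen 0: 1111101011
Gen 1 (rule 150): 0111001000
Gen 2 (rule 106): 1101010000
Gen 3 (rule 146): 0000001000
Gen 4 (rule 54): 0000011100
Gen 5 (rule 150): 0000101010
Gen 6 (rule 106): 0001010100
Gen 7 (rule 146): 0010000010
Gen 8 (rule 54): 0111000111
Gen 9 (rule 150): 1010101010
Gen 10 (rule 106): 0101010100
Gen 11 (rule 146): 1000000010
Gen 12 (rule 54): 1100000111
Gen 13 (rule 150): 0010001010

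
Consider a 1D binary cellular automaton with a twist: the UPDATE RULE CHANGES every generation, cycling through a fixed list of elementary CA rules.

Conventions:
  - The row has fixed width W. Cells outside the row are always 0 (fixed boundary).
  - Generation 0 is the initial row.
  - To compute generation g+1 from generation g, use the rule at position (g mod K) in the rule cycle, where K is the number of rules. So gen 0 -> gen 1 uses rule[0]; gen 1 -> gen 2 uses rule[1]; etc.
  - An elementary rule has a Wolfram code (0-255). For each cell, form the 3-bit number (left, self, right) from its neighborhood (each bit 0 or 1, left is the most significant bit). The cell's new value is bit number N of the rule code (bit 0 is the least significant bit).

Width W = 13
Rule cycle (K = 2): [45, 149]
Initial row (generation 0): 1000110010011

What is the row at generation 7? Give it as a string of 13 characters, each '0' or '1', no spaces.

Answer: 0100111010001

Derivation:
Gen 0: 1000110010011
Gen 1 (rule 45): 1010100010010
Gen 2 (rule 149): 1010111011011
Gen 3 (rule 45): 1111100110110
Gen 4 (rule 149): 0111010000001
Gen 5 (rule 45): 0100110111101
Gen 6 (rule 149): 0110000011001
Gen 7 (rule 45): 0100111010001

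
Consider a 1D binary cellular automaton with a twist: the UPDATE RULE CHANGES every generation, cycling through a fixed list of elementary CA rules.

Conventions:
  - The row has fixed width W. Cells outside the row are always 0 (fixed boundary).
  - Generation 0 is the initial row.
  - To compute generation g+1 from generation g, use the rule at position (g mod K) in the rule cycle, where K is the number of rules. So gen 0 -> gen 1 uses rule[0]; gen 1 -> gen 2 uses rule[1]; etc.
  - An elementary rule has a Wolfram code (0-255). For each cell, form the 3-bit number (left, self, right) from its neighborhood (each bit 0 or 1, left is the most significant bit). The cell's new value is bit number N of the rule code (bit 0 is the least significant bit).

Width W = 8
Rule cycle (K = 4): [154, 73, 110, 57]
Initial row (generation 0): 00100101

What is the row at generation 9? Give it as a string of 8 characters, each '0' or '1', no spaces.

Gen 0: 00100101
Gen 1 (rule 154): 01011000
Gen 2 (rule 73): 00011011
Gen 3 (rule 110): 00111111
Gen 4 (rule 57): 10100000
Gen 5 (rule 154): 00010000
Gen 6 (rule 73): 11000111
Gen 7 (rule 110): 11001101
Gen 8 (rule 57): 10101010
Gen 9 (rule 154): 00000001

Answer: 00000001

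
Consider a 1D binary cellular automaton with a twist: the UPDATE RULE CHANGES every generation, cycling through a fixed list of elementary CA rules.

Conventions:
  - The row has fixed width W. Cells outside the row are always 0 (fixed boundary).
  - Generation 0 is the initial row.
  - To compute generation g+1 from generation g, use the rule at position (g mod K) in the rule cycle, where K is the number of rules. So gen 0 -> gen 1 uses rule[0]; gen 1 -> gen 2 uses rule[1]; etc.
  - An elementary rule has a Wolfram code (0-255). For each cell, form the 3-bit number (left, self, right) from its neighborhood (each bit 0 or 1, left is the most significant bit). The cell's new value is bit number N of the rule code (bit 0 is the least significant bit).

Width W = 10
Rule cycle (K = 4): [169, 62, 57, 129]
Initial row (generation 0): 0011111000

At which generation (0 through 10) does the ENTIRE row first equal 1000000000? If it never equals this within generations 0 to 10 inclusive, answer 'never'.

Gen 0: 0011111000
Gen 1 (rule 169): 1011110011
Gen 2 (rule 62): 1110001110
Gen 3 (rule 57): 1001101001
Gen 4 (rule 129): 0000000000
Gen 5 (rule 169): 1111111111
Gen 6 (rule 62): 1000000000
Gen 7 (rule 57): 0111111111
Gen 8 (rule 129): 0011111110
Gen 9 (rule 169): 1011111100
Gen 10 (rule 62): 1110000010

Answer: 6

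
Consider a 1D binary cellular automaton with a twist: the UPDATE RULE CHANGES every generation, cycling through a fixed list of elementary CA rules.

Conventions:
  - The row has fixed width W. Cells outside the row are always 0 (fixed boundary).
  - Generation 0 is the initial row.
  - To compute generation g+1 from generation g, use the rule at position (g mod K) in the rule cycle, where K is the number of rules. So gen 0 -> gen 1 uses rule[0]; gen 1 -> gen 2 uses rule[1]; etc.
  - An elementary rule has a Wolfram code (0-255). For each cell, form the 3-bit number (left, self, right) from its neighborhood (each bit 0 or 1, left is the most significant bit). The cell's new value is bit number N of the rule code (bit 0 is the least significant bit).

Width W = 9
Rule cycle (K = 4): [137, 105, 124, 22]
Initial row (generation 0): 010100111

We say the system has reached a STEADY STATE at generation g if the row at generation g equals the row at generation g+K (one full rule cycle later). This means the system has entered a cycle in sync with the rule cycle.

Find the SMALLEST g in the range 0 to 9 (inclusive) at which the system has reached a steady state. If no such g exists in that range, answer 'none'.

Gen 0: 010100111
Gen 1 (rule 137): 000000110
Gen 2 (rule 105): 111110110
Gen 3 (rule 124): 100011111
Gen 4 (rule 22): 110100000
Gen 5 (rule 137): 100001111
Gen 6 (rule 105): 001101001
Gen 7 (rule 124): 001111101
Gen 8 (rule 22): 010000001
Gen 9 (rule 137): 000111100
Gen 10 (rule 105): 110100101
Gen 11 (rule 124): 111110111
Gen 12 (rule 22): 000000000
Gen 13 (rule 137): 111111111

Answer: none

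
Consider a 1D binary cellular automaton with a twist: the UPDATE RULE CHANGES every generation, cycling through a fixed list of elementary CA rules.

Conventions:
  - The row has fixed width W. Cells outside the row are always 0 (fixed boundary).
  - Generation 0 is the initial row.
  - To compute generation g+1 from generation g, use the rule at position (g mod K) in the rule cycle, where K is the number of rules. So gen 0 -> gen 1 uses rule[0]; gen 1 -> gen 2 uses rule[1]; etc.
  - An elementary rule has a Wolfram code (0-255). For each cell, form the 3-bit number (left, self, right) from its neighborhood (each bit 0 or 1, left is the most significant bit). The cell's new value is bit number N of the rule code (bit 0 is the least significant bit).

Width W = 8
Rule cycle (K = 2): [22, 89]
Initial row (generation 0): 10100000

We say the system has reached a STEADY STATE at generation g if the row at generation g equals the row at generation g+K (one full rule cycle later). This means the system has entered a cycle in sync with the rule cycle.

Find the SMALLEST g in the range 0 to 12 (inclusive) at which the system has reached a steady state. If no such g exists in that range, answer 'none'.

Answer: 2

Derivation:
Gen 0: 10100000
Gen 1 (rule 22): 10110000
Gen 2 (rule 89): 00111111
Gen 3 (rule 22): 01000000
Gen 4 (rule 89): 00111111
Gen 5 (rule 22): 01000000
Gen 6 (rule 89): 00111111
Gen 7 (rule 22): 01000000
Gen 8 (rule 89): 00111111
Gen 9 (rule 22): 01000000
Gen 10 (rule 89): 00111111
Gen 11 (rule 22): 01000000
Gen 12 (rule 89): 00111111
Gen 13 (rule 22): 01000000
Gen 14 (rule 89): 00111111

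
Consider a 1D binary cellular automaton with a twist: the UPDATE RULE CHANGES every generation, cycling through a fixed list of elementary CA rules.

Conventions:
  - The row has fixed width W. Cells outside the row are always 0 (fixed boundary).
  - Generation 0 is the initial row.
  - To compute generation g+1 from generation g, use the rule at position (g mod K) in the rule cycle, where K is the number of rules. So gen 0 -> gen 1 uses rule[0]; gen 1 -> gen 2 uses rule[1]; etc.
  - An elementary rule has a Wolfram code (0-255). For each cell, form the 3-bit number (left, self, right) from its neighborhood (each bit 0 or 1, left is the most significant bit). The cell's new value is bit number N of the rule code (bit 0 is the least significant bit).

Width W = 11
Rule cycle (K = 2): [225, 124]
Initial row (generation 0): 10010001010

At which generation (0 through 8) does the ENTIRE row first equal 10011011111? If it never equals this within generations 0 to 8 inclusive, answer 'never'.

Gen 0: 10010001010
Gen 1 (rule 225): 00000100100
Gen 2 (rule 124): 00000110110
Gen 3 (rule 225): 11110011010
Gen 4 (rule 124): 10011011111
Gen 5 (rule 225): 00001101111
Gen 6 (rule 124): 00001111001
Gen 7 (rule 225): 11100111000
Gen 8 (rule 124): 10110101100

Answer: 4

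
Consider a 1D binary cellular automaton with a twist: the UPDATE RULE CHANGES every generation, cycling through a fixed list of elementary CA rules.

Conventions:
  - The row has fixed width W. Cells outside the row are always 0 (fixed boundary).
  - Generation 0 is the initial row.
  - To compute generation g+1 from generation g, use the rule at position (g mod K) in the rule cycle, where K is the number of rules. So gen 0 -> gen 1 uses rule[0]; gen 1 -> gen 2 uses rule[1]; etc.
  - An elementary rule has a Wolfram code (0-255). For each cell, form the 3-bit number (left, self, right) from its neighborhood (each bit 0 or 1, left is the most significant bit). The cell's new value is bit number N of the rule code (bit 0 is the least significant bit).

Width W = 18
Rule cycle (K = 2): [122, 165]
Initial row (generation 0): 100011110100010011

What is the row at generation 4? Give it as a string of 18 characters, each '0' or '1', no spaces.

Answer: 011001100001001110

Derivation:
Gen 0: 100011110100010011
Gen 1 (rule 122): 010110011010101111
Gen 2 (rule 165): 011000000111110110
Gen 3 (rule 122): 111100001100011111
Gen 4 (rule 165): 011001100001001110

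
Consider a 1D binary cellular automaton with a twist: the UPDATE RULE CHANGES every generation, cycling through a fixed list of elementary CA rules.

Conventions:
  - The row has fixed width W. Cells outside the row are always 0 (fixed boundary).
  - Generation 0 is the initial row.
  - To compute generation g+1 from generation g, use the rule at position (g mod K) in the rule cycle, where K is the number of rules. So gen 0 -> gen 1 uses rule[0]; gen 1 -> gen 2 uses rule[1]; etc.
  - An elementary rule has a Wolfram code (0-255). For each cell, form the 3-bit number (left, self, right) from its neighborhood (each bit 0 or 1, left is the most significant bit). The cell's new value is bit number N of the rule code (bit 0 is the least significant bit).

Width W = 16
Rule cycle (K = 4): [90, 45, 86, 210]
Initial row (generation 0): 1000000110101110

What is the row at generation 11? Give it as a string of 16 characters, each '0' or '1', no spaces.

Gen 0: 1000000110101110
Gen 1 (rule 90): 0100001110001011
Gen 2 (rule 45): 0101101000101110
Gen 3 (rule 86): 1100101101100011
Gen 4 (rule 210): 0111000100110101
Gen 5 (rule 90): 1101101011110000
Gen 6 (rule 45): 1011011110000111
Gen 7 (rule 86): 1001000011001001
Gen 8 (rule 210): 0110100101110110
Gen 9 (rule 90): 1110011001010111
Gen 10 (rule 45): 1000010001111100
Gen 11 (rule 86): 1100111010000110

Answer: 1100111010000110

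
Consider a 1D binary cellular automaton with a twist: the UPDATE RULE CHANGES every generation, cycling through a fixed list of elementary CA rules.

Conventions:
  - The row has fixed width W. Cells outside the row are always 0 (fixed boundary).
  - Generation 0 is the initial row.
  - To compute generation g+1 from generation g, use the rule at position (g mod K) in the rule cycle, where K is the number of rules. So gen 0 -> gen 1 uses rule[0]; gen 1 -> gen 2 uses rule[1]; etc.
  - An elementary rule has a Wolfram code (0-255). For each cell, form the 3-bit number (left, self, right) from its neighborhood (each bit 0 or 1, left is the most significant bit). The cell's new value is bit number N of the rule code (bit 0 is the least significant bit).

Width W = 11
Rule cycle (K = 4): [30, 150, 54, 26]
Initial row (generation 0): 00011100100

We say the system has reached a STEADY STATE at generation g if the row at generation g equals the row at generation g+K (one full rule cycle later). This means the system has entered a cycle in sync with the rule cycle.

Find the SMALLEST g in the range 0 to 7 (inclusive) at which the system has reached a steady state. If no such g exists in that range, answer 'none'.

Answer: none

Derivation:
Gen 0: 00011100100
Gen 1 (rule 30): 00110011110
Gen 2 (rule 150): 01001101101
Gen 3 (rule 54): 11110010011
Gen 4 (rule 26): 10001101110
Gen 5 (rule 30): 11011001001
Gen 6 (rule 150): 00000111111
Gen 7 (rule 54): 00001000000
Gen 8 (rule 26): 00010100000
Gen 9 (rule 30): 00110110000
Gen 10 (rule 150): 01000001000
Gen 11 (rule 54): 11100011100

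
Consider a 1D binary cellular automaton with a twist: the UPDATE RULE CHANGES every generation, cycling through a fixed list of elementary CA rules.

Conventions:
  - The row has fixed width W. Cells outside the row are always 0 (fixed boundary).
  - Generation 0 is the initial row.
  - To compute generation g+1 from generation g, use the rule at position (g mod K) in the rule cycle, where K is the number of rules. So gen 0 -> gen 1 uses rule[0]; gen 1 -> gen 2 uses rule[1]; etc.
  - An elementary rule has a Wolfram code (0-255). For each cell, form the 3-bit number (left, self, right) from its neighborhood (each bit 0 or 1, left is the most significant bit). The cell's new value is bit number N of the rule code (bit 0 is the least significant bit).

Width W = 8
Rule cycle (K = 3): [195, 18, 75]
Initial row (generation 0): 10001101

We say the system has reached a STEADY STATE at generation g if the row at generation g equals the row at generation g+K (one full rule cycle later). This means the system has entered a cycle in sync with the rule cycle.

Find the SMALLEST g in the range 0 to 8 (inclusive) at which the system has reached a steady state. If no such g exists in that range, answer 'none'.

Answer: 5

Derivation:
Gen 0: 10001101
Gen 1 (rule 195): 00110100
Gen 2 (rule 18): 01000010
Gen 3 (rule 75): 10011100
Gen 4 (rule 195): 00101101
Gen 5 (rule 18): 01000000
Gen 6 (rule 75): 10011111
Gen 7 (rule 195): 00101111
Gen 8 (rule 18): 01000000
Gen 9 (rule 75): 10011111
Gen 10 (rule 195): 00101111
Gen 11 (rule 18): 01000000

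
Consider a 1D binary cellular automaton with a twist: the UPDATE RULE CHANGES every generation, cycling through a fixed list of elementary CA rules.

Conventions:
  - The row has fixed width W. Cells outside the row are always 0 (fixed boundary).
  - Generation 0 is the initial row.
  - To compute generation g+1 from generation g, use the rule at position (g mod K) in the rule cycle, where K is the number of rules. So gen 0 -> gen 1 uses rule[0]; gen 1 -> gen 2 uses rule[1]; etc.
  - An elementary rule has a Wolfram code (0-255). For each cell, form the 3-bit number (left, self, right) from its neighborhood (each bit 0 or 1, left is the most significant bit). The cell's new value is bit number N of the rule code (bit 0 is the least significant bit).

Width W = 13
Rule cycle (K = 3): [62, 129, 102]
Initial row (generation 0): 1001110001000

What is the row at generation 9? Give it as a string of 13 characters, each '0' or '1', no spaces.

Gen 0: 1001110001000
Gen 1 (rule 62): 1111001011100
Gen 2 (rule 129): 0110000001001
Gen 3 (rule 102): 1010000011011
Gen 4 (rule 62): 1111000110110
Gen 5 (rule 129): 0110010000000
Gen 6 (rule 102): 1010110000000
Gen 7 (rule 62): 1111101000000
Gen 8 (rule 129): 0111000011111
Gen 9 (rule 102): 1001000100001

Answer: 1001000100001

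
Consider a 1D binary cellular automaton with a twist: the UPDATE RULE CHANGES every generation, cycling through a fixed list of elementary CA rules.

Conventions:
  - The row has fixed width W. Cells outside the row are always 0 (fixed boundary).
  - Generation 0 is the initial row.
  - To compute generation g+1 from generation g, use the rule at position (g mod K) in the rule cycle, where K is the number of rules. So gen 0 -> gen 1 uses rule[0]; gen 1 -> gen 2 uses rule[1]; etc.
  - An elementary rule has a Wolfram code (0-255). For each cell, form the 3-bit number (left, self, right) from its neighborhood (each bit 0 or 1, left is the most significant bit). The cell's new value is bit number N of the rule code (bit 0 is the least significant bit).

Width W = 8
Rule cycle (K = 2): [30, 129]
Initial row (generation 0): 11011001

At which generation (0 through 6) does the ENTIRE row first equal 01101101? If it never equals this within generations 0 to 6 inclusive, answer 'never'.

Answer: never

Derivation:
Gen 0: 11011001
Gen 1 (rule 30): 10010111
Gen 2 (rule 129): 00000010
Gen 3 (rule 30): 00000111
Gen 4 (rule 129): 11110010
Gen 5 (rule 30): 10001111
Gen 6 (rule 129): 00100110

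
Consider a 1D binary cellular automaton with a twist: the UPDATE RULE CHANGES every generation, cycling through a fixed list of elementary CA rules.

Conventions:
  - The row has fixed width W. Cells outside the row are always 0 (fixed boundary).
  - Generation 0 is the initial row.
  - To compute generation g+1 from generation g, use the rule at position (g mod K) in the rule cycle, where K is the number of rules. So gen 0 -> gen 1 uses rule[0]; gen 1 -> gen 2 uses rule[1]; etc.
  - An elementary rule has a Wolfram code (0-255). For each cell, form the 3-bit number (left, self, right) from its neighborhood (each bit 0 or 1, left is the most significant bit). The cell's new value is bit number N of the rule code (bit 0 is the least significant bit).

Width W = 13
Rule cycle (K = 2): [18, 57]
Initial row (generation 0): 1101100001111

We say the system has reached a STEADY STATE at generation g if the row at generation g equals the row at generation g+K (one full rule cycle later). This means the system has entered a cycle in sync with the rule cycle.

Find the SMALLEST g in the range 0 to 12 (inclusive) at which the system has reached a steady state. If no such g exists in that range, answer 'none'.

Gen 0: 1101100001111
Gen 1 (rule 18): 0000010010000
Gen 2 (rule 57): 1111001001111
Gen 3 (rule 18): 0000110110000
Gen 4 (rule 57): 1110101101111
Gen 5 (rule 18): 0000000000000
Gen 6 (rule 57): 1111111111111
Gen 7 (rule 18): 0000000000000
Gen 8 (rule 57): 1111111111111
Gen 9 (rule 18): 0000000000000
Gen 10 (rule 57): 1111111111111
Gen 11 (rule 18): 0000000000000
Gen 12 (rule 57): 1111111111111
Gen 13 (rule 18): 0000000000000
Gen 14 (rule 57): 1111111111111

Answer: 5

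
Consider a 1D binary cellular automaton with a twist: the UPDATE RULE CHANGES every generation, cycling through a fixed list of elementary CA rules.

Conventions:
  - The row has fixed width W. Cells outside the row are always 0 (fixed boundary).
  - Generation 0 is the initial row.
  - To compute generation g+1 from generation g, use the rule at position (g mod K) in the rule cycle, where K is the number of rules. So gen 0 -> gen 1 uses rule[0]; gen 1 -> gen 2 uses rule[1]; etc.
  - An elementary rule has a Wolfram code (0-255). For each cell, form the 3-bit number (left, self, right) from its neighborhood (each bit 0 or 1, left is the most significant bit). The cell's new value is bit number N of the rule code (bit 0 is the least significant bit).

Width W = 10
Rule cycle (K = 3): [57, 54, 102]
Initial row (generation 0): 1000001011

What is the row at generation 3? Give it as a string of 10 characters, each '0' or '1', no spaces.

Answer: 1000101011

Derivation:
Gen 0: 1000001011
Gen 1 (rule 57): 0111100110
Gen 2 (rule 54): 1000011001
Gen 3 (rule 102): 1000101011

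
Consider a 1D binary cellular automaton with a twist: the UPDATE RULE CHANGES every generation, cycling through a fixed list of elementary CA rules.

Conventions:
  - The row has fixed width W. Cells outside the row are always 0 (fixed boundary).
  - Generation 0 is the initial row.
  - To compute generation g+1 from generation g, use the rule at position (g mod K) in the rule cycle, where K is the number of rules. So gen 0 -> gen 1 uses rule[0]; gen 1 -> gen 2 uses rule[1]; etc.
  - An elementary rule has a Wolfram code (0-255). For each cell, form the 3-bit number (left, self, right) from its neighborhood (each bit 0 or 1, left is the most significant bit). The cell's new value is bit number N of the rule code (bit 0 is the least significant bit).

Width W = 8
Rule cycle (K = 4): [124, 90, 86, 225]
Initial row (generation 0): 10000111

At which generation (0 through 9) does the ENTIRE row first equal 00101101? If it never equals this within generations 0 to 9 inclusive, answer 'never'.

Answer: 8

Derivation:
Gen 0: 10000111
Gen 1 (rule 124): 11000101
Gen 2 (rule 90): 11101000
Gen 3 (rule 86): 00101100
Gen 4 (rule 225): 10010101
Gen 5 (rule 124): 11011111
Gen 6 (rule 90): 11010001
Gen 7 (rule 86): 01011011
Gen 8 (rule 225): 00101101
Gen 9 (rule 124): 00111111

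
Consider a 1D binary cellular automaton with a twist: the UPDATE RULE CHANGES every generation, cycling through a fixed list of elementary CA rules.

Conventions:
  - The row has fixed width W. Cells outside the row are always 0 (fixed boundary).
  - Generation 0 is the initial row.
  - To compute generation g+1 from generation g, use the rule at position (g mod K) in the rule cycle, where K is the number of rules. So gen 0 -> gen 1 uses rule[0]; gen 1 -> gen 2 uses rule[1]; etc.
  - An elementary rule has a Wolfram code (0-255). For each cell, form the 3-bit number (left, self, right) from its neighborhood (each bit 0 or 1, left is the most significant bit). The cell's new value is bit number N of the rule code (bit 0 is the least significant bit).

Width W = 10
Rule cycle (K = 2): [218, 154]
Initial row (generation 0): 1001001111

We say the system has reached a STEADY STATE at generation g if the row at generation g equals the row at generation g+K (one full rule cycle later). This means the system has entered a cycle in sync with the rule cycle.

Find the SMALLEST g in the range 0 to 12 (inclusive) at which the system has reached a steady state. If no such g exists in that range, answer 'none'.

Gen 0: 1001001111
Gen 1 (rule 218): 0110111111
Gen 2 (rule 154): 1100111110
Gen 3 (rule 218): 1111111111
Gen 4 (rule 154): 1111111110
Gen 5 (rule 218): 1111111111
Gen 6 (rule 154): 1111111110
Gen 7 (rule 218): 1111111111
Gen 8 (rule 154): 1111111110
Gen 9 (rule 218): 1111111111
Gen 10 (rule 154): 1111111110
Gen 11 (rule 218): 1111111111
Gen 12 (rule 154): 1111111110
Gen 13 (rule 218): 1111111111
Gen 14 (rule 154): 1111111110

Answer: 3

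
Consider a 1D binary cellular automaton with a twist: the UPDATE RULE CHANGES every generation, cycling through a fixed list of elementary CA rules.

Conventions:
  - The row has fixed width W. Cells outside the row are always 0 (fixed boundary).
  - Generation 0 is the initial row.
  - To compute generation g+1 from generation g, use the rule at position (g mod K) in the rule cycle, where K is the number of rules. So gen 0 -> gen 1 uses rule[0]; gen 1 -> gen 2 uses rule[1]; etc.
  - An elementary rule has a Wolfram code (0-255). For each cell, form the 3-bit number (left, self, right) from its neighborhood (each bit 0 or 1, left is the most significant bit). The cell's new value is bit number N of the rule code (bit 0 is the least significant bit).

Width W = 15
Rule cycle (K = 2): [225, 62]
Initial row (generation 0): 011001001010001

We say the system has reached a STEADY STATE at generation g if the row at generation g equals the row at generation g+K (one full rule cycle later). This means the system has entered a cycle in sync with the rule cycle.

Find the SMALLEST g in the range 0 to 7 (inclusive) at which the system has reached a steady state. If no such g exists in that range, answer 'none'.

Answer: 5

Derivation:
Gen 0: 011001001010001
Gen 1 (rule 225): 001000000100100
Gen 2 (rule 62): 011100001111110
Gen 3 (rule 225): 001101100111110
Gen 4 (rule 62): 011011011100001
Gen 5 (rule 225): 001101101101100
Gen 6 (rule 62): 011011011011010
Gen 7 (rule 225): 001101101101100
Gen 8 (rule 62): 011011011011010
Gen 9 (rule 225): 001101101101100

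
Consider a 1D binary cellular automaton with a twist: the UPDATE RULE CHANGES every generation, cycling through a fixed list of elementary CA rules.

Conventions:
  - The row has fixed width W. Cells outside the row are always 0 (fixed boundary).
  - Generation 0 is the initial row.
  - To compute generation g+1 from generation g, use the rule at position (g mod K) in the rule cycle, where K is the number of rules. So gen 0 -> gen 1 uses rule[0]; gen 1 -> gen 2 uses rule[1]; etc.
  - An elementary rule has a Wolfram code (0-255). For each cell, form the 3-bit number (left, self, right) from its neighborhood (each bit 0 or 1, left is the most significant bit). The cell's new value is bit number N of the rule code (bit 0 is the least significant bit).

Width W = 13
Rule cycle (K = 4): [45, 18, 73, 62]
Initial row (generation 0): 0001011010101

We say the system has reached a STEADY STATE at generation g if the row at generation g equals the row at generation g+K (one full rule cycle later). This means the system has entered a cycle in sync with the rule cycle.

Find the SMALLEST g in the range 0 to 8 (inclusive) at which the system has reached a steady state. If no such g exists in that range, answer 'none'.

Answer: 2

Derivation:
Gen 0: 0001011010101
Gen 1 (rule 45): 1101110111111
Gen 2 (rule 18): 0000000000000
Gen 3 (rule 73): 1111111111111
Gen 4 (rule 62): 1000000000000
Gen 5 (rule 45): 1011111111111
Gen 6 (rule 18): 0000000000000
Gen 7 (rule 73): 1111111111111
Gen 8 (rule 62): 1000000000000
Gen 9 (rule 45): 1011111111111
Gen 10 (rule 18): 0000000000000
Gen 11 (rule 73): 1111111111111
Gen 12 (rule 62): 1000000000000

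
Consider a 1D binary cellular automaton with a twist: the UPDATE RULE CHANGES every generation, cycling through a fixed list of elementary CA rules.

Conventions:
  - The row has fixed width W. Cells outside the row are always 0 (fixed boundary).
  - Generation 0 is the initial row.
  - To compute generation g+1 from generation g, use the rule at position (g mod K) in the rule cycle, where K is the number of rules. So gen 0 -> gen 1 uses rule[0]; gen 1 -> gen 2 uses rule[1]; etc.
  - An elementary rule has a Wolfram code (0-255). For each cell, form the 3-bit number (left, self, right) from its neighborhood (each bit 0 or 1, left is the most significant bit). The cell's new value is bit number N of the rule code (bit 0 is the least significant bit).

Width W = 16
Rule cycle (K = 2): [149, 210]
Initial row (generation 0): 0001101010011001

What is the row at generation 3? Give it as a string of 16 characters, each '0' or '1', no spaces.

Gen 0: 0001101010011001
Gen 1 (rule 149): 1100001011000101
Gen 2 (rule 210): 0110010001101000
Gen 3 (rule 149): 0001011100001111

Answer: 0001011100001111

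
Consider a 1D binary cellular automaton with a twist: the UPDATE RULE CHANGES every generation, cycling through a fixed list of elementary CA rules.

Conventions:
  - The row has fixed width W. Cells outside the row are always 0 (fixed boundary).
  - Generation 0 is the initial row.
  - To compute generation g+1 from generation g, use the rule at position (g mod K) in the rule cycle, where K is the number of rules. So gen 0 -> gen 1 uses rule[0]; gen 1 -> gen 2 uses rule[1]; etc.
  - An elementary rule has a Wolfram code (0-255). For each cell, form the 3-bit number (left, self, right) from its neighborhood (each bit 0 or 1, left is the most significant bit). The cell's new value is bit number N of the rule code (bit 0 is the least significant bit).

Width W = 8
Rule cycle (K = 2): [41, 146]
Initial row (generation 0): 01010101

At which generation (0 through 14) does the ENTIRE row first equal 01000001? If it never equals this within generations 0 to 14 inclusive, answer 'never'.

Answer: 2

Derivation:
Gen 0: 01010101
Gen 1 (rule 41): 00101010
Gen 2 (rule 146): 01000001
Gen 3 (rule 41): 00011100
Gen 4 (rule 146): 00101010
Gen 5 (rule 41): 10010100
Gen 6 (rule 146): 01100010
Gen 7 (rule 41): 01001000
Gen 8 (rule 146): 10110100
Gen 9 (rule 41): 01101001
Gen 10 (rule 146): 10000110
Gen 11 (rule 41): 00110100
Gen 12 (rule 146): 01000010
Gen 13 (rule 41): 00011000
Gen 14 (rule 146): 00100100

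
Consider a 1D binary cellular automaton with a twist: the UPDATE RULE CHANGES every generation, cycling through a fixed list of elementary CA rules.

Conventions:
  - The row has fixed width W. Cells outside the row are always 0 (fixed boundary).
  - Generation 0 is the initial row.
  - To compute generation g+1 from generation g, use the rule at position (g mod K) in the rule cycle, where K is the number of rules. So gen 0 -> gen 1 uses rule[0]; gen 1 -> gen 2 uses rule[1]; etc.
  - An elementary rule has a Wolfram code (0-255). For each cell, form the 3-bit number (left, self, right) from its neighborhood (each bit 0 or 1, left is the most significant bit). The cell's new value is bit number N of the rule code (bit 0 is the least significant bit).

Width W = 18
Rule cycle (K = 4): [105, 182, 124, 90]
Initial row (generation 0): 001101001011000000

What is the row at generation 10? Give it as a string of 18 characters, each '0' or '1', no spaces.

Answer: 001110111010111010

Derivation:
Gen 0: 001101001011000000
Gen 1 (rule 105): 101110000111011111
Gen 2 (rule 182): 110101001010101110
Gen 3 (rule 124): 111111101111111011
Gen 4 (rule 90): 100000101000001011
Gen 5 (rule 105): 001110010011100111
Gen 6 (rule 182): 010101111101011010
Gen 7 (rule 124): 011111000111111111
Gen 8 (rule 90): 110001101100000001
Gen 9 (rule 105): 110101111101111100
Gen 10 (rule 182): 001110111010111010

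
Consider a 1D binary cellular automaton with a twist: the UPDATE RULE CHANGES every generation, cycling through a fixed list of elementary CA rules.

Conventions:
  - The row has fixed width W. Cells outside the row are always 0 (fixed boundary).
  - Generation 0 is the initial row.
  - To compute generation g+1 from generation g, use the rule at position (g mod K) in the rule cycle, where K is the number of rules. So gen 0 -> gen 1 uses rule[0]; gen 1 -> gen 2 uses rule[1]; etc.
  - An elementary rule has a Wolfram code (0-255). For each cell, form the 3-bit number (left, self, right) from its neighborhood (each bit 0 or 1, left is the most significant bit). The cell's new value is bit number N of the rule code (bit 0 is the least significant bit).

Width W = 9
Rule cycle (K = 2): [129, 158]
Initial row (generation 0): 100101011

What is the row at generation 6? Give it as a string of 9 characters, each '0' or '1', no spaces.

Gen 0: 100101011
Gen 1 (rule 129): 000000000
Gen 2 (rule 158): 000000000
Gen 3 (rule 129): 111111111
Gen 4 (rule 158): 111111110
Gen 5 (rule 129): 011111100
Gen 6 (rule 158): 111111010

Answer: 111111010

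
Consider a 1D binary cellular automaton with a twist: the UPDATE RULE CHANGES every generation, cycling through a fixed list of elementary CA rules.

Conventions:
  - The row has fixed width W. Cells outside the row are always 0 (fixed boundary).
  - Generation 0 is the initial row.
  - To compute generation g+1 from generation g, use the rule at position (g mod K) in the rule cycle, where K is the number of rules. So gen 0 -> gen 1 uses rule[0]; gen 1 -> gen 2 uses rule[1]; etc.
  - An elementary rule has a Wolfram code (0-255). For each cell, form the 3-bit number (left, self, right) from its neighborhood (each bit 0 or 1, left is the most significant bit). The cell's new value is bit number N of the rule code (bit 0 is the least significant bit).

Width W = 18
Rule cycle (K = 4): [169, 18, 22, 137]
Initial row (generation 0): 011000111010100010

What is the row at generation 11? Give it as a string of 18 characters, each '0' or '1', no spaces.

Answer: 000000111000001001

Derivation:
Gen 0: 011000111010100010
Gen 1 (rule 169): 010010110101001000
Gen 2 (rule 18): 101100000000110100
Gen 3 (rule 22): 100010000001000110
Gen 4 (rule 137): 001000111100010100
Gen 5 (rule 169): 100010111001001001
Gen 6 (rule 18): 010100000110110110
Gen 7 (rule 22): 110110001000000001
Gen 8 (rule 137): 100100100011111100
Gen 9 (rule 169): 000000001011111001
Gen 10 (rule 18): 000000010000000110
Gen 11 (rule 22): 000000111000001001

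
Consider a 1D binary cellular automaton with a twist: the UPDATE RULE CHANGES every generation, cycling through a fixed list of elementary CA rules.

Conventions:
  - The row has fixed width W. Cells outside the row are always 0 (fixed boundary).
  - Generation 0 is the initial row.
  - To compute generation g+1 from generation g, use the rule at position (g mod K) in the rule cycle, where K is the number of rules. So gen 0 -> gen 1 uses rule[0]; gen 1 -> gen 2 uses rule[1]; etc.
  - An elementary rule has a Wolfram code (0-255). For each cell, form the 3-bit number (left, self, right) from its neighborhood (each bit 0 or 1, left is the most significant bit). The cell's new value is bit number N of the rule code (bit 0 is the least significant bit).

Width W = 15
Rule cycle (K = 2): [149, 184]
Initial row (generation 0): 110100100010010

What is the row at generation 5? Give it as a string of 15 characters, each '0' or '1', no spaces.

Answer: 101011011111111

Derivation:
Gen 0: 110100100010010
Gen 1 (rule 149): 000110111011011
Gen 2 (rule 184): 000101110110110
Gen 3 (rule 149): 110100100000001
Gen 4 (rule 184): 101010010000000
Gen 5 (rule 149): 101011011111111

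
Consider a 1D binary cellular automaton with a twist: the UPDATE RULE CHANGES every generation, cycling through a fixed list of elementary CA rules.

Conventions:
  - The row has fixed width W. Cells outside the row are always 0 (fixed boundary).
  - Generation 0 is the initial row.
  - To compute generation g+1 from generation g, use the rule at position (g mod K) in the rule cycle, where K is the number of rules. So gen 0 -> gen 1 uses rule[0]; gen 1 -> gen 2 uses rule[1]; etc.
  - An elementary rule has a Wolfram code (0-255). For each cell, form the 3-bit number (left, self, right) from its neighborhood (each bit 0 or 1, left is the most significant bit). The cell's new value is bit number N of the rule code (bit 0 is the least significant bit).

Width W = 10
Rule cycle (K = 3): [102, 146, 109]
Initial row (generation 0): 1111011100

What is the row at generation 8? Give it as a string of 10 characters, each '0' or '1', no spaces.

Answer: 0111010010

Derivation:
Gen 0: 1111011100
Gen 1 (rule 102): 0001100100
Gen 2 (rule 146): 0010011010
Gen 3 (rule 109): 1010011110
Gen 4 (rule 102): 1110100010
Gen 5 (rule 146): 0100010101
Gen 6 (rule 109): 0101011111
Gen 7 (rule 102): 1111100001
Gen 8 (rule 146): 0111010010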